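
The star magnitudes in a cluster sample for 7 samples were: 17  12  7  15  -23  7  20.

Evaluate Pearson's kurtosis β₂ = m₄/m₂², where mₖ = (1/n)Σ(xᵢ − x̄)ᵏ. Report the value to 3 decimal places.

x̄ = 7.8571
Σ(xᵢ − x̄)² = 1252.8571 ⇒ m₂ = 178.97959
Σ(xᵢ − x̄)⁴ = 938242.4198 ⇒ m₄ = 134034.63140
m₂² = 32033.69429
β₂ = m₄/m₂² = 134034.63140 / 32033.69429 ≈ 4.184

4.184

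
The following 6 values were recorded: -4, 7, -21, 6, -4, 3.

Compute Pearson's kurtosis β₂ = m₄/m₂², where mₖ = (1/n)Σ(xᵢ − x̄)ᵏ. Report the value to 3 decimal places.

x̄ = -2.1667
Σ(xᵢ − x̄)² = 538.8333 ⇒ m₂ = 89.80556
Σ(xᵢ − x̄)⁴ = 138052.1528 ⇒ m₄ = 23008.69213
m₂² = 8065.03781
β₂ = m₄/m₂² = 23008.69213 / 8065.03781 ≈ 2.853

2.853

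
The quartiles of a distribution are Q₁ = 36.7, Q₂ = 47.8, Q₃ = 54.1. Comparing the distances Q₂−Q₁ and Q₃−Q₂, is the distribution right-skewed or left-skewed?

Q₂ − Q₁ = 11.1;  Q₃ − Q₂ = 6.3
Q₂ − Q₁ > Q₃ − Q₂ ⇒ the lower half is more spread out ⇒ left-skewed.

left-skewed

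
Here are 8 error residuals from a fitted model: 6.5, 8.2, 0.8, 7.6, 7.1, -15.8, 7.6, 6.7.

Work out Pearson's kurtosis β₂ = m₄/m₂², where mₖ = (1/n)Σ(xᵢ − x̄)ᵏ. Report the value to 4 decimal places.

x̄ = 3.5875
Σ(xᵢ − x̄)² = 467.6288 ⇒ m₂ = 58.45359
Σ(xᵢ − x̄)⁴ = 142631.5947 ⇒ m₄ = 17828.94933
m₂² = 3416.82262
β₂ = m₄/m₂² = 17828.94933 / 3416.82262 ≈ 5.2180

5.2180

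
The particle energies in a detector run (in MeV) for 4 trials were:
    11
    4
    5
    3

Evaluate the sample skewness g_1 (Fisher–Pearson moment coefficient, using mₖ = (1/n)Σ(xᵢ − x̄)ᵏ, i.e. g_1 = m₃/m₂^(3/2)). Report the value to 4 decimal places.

0.9794

x̄ = (11 + 4 + 5 + 3) / 4 = 5.7500
deviations (xᵢ − x̄): 5.2500, -1.7500, -0.7500, -2.7500
Σ(xᵢ − x̄)² = 38.7500 ⇒ m₂ = 38.7500/4 = 9.68750
Σ(xᵢ − x̄)³ = 118.1250 ⇒ m₃ = 118.1250/4 = 29.53125
m₂^(3/2) = 9.68750^(1.5) = 30.15210
g_1 = m₃ / m₂^(3/2) = 29.53125 / 30.15210 ≈ 0.9794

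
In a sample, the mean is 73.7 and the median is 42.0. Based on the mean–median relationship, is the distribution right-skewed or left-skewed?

right-skewed

mean − median = 73.7 − 42.0 = 31.7
mean > median ⇒ the longer tail is on the right ⇒ right-skewed (positively skewed).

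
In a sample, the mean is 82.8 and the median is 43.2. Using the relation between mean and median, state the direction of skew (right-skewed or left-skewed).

mean − median = 82.8 − 43.2 = 39.6
mean > median ⇒ the longer tail is on the right ⇒ right-skewed (positively skewed).

right-skewed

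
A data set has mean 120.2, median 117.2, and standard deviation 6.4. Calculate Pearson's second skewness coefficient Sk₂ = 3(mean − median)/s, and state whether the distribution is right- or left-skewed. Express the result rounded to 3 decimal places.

Sk₂ = 3(120.2 − 117.2) / 6.4 = 3 × 3.0000 / 6.4
    = 9.0000 / 6.4 ≈ 1.406
Sk₂ > 0 ⇒ mean > median ⇒ right-skewed (positive skew).

1.406, right-skewed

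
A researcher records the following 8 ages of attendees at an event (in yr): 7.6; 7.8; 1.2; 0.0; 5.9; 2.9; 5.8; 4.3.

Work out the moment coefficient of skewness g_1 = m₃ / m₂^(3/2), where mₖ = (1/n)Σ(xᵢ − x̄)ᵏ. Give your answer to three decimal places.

-0.319

x̄ = (7.6 + 7.8 + 1.2 + 0.0 + 5.9 + 2.9 + 5.8 + 4.3) / 8 = 4.4375
deviations (xᵢ − x̄): 3.1625, 3.3625, -3.2375, -4.4375, 1.4625, -1.5375, 1.3625, -0.1375
Σ(xᵢ − x̄)² = 57.8587 ⇒ m₂ = 57.8587/8 = 7.23234
Σ(xᵢ − x̄)³ = -49.6465 ⇒ m₃ = -49.6465/8 = -6.20582
m₂^(3/2) = 7.23234^(1.5) = 19.44995
g_1 = m₃ / m₂^(3/2) = -6.20582 / 19.44995 ≈ -0.319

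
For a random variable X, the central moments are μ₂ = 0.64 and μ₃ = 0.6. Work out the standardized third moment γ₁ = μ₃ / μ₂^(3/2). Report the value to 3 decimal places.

1.172

σ = √μ₂ = √0.64 = 0.80000
σ³ = μ₂^(3/2) = 0.51200
γ₁ = μ₃/σ³ = 0.6 / 0.51200 ≈ 1.172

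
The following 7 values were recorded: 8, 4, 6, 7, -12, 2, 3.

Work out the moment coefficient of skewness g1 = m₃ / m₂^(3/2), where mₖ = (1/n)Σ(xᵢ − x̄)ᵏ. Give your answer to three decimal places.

-1.620

x̄ = (8 + 4 + 6 + 7 - 12 + 2 + 3) / 7 = 2.5714
deviations (xᵢ − x̄): 5.4286, 1.4286, 3.4286, 4.4286, -14.5714, -0.5714, 0.4286
Σ(xᵢ − x̄)² = 275.7143 ⇒ m₂ = 275.7143/7 = 39.38776
Σ(xᵢ − x̄)³ = -2803.9592 ⇒ m₃ = -2803.9592/7 = -400.56560
m₂^(3/2) = 39.38776^(1.5) = 247.19623
g1 = m₃ / m₂^(3/2) = -400.56560 / 247.19623 ≈ -1.620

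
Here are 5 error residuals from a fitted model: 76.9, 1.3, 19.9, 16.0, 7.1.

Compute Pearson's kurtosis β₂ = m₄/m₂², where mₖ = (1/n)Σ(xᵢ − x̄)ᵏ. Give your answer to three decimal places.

2.975

x̄ = 24.2400
Σ(xᵢ − x̄)² = 3679.8320 ⇒ m₂ = 735.96640
Σ(xᵢ − x̄)⁴ = 8058151.9271 ⇒ m₄ = 1611630.38543
m₂² = 541646.54193
β₂ = m₄/m₂² = 1611630.38543 / 541646.54193 ≈ 2.975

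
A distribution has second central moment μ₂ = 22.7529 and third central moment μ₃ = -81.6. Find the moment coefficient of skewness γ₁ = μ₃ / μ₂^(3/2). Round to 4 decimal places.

σ = √μ₂ = √22.7529 = 4.77000
σ³ = μ₂^(3/2) = 108.53133
γ₁ = μ₃/σ³ = -81.6 / 108.53133 ≈ -0.7519

-0.7519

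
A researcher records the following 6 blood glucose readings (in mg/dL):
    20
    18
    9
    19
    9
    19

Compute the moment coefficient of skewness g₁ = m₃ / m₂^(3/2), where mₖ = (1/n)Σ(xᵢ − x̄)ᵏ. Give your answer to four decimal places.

x̄ = (20 + 18 + 9 + 19 + 9 + 19) / 6 = 15.6667
deviations (xᵢ − x̄): 4.3333, 2.3333, -6.6667, 3.3333, -6.6667, 3.3333
Σ(xᵢ − x̄)² = 135.3333 ⇒ m₂ = 135.3333/6 = 22.55556
Σ(xᵢ − x̄)³ = -424.4444 ⇒ m₃ = -424.4444/6 = -70.74074
m₂^(3/2) = 22.55556^(1.5) = 107.12240
g₁ = m₃ / m₂^(3/2) = -70.74074 / 107.12240 ≈ -0.6604

-0.6604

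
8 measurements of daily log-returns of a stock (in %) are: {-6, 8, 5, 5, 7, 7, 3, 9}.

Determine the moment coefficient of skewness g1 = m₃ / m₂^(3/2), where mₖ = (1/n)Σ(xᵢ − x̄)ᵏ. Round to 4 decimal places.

x̄ = (-6 + 8 + 5 + 5 + 7 + 7 + 3 + 9) / 8 = 4.7500
deviations (xᵢ − x̄): -10.7500, 3.2500, 0.2500, 0.2500, 2.2500, 2.2500, -1.7500, 4.2500
Σ(xᵢ − x̄)² = 157.5000 ⇒ m₂ = 157.5000/8 = 19.68750
Σ(xᵢ − x̄)³ = -1113.7500 ⇒ m₃ = -1113.7500/8 = -139.21875
m₂^(3/2) = 19.68750^(1.5) = 87.35462
g1 = m₃ / m₂^(3/2) = -139.21875 / 87.35462 ≈ -1.5937

-1.5937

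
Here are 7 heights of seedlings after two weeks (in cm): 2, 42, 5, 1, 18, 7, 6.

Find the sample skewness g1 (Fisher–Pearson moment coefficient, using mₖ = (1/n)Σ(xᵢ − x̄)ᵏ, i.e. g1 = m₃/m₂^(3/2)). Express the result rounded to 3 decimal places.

1.518

x̄ = (2 + 42 + 5 + 1 + 18 + 7 + 6) / 7 = 11.5714
deviations (xᵢ − x̄): -9.5714, 30.4286, -6.5714, -10.5714, 6.4286, -4.5714, -5.5714
Σ(xᵢ − x̄)² = 1265.7143 ⇒ m₂ = 1265.7143/7 = 180.81633
Σ(xᵢ − x̄)³ = 25828.8980 ⇒ m₃ = 25828.8980/7 = 3689.84257
m₂^(3/2) = 180.81633^(1.5) = 2431.40028
g1 = m₃ / m₂^(3/2) = 3689.84257 / 2431.40028 ≈ 1.518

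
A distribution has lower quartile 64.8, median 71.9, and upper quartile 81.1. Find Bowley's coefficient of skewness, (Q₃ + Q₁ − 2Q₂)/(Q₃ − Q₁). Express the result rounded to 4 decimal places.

numerator: Q₃ + Q₁ − 2Q₂ = 81.1 + 64.8 − 2×71.9 = 2.1000
denominator: Q₃ − Q₁ = 81.1 − 64.8 = 16.3000
Bowley skewness = 2.1000 / 16.3000 ≈ 0.1288

0.1288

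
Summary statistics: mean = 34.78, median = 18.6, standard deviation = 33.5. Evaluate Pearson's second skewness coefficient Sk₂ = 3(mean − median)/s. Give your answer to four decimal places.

1.4490

Sk₂ = 3(34.78 − 18.6) / 33.5 = 3 × 16.1800 / 33.5
    = 48.5400 / 33.5 ≈ 1.4490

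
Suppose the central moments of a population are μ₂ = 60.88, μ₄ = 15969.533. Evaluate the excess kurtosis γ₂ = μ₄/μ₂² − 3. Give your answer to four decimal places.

1.3087

μ₂² = 60.88² = 3706.37440
μ₄/μ₂² = 15969.533 / 3706.37440 = 4.30867
γ₂ = 4.30867 − 3 ≈ 1.3087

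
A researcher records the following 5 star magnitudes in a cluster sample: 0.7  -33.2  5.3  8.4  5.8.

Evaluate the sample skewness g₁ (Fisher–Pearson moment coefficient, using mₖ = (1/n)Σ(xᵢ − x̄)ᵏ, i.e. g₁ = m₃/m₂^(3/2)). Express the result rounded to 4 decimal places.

x̄ = (0.7 - 33.2 + 5.3 + 8.4 + 5.8) / 5 = -2.6000
deviations (xᵢ − x̄): 3.3000, -30.6000, 7.9000, 11.0000, 8.4000
Σ(xᵢ − x̄)² = 1201.2200 ⇒ m₂ = 1201.2200/5 = 240.24400
Σ(xᵢ − x̄)³ = -26199.9360 ⇒ m₃ = -26199.9360/5 = -5239.98720
m₂^(3/2) = 240.24400^(1.5) = 3723.73550
g₁ = m₃ / m₂^(3/2) = -5239.98720 / 3723.73550 ≈ -1.4072

-1.4072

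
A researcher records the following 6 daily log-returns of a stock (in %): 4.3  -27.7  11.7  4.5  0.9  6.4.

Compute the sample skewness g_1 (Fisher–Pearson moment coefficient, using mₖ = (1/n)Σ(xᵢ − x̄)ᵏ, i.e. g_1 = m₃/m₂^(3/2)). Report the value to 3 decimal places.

-1.527

x̄ = (4.3 - 27.7 + 11.7 + 4.5 + 0.9 + 6.4) / 6 = 0.0167
deviations (xᵢ − x̄): 4.2833, -27.7167, 11.6833, 4.4833, 0.8833, 6.3833
Σ(xᵢ − x̄)² = 984.6883 ⇒ m₂ = 984.6883/6 = 164.11472
Σ(xᵢ − x̄)³ = -19268.0494 ⇒ m₃ = -19268.0494/6 = -3211.34157
m₂^(3/2) = 164.11472^(1.5) = 2102.42888
g_1 = m₃ / m₂^(3/2) = -3211.34157 / 2102.42888 ≈ -1.527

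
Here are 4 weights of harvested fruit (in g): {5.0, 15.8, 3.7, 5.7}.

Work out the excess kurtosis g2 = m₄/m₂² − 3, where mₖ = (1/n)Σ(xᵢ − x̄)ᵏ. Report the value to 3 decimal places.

-0.722

x̄ = 7.5500
Σ(xᵢ − x̄)² = 92.8100 ⇒ m₂ = 23.20250
Σ(xᵢ − x̄)⁴ = 4906.2064 ⇒ m₄ = 1226.55161
m₂² = 538.35601
g2 = m₄/m₂² − 3 = 2.27833 − 3 ≈ -0.722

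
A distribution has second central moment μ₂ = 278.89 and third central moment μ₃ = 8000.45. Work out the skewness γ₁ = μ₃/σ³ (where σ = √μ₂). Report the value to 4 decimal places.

σ = √μ₂ = √278.89 = 16.70000
σ³ = μ₂^(3/2) = 4657.46300
γ₁ = μ₃/σ³ = 8000.45 / 4657.46300 ≈ 1.7178

1.7178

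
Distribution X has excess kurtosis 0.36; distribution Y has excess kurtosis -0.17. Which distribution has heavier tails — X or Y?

Higher excess kurtosis ⇒ heavier tails relative to the normal distribution.
0.36 vs -0.17: the larger is 0.36, so X has heavier tails. (X is leptokurtic — heavier-than-normal tails; the other is platykurtic.)

X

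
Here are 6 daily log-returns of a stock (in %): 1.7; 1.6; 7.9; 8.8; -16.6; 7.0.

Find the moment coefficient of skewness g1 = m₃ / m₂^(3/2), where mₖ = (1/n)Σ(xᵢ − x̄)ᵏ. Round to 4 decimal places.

-1.3845

x̄ = (1.7 + 1.6 + 7.9 + 8.8 - 16.6 + 7.0) / 6 = 1.7333
deviations (xᵢ − x̄): -0.0333, -0.1333, 6.1667, 7.0667, -18.3333, 5.2667
Σ(xᵢ − x̄)² = 451.8333 ⇒ m₂ = 451.8333/6 = 75.30556
Σ(xᵢ − x̄)³ = -5428.5556 ⇒ m₃ = -5428.5556/6 = -904.75926
m₂^(3/2) = 75.30556^(1.5) = 653.49238
g1 = m₃ / m₂^(3/2) = -904.75926 / 653.49238 ≈ -1.3845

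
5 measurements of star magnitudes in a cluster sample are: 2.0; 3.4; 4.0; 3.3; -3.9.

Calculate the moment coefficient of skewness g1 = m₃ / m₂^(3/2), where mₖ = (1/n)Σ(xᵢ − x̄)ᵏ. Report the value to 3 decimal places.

-1.323

x̄ = (2.0 + 3.4 + 4.0 + 3.3 - 3.9) / 5 = 1.7600
deviations (xᵢ − x̄): 0.2400, 1.6400, 2.2400, 1.5400, -5.6600
Σ(xᵢ − x̄)² = 42.1720 ⇒ m₂ = 42.1720/5 = 8.43440
Σ(xᵢ − x̄)³ = -162.0050 ⇒ m₃ = -162.0050/5 = -32.40101
m₂^(3/2) = 8.43440^(1.5) = 24.49522
g1 = m₃ / m₂^(3/2) = -32.40101 / 24.49522 ≈ -1.323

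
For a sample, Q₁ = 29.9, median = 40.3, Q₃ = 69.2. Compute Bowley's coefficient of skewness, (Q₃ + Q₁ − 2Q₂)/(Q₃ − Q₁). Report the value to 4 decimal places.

numerator: Q₃ + Q₁ − 2Q₂ = 69.2 + 29.9 − 2×40.3 = 18.5000
denominator: Q₃ − Q₁ = 69.2 − 29.9 = 39.3000
Bowley skewness = 18.5000 / 39.3000 ≈ 0.4707

0.4707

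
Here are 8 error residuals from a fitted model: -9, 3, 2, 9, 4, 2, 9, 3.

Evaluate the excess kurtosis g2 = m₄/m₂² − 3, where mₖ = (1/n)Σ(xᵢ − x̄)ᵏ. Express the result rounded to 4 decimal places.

0.7912

x̄ = 2.8750
Σ(xᵢ − x̄)² = 218.8750 ⇒ m₂ = 27.35938
Σ(xᵢ − x̄)⁴ = 22703.0254 ⇒ m₄ = 2837.87817
m₂² = 748.53540
g2 = m₄/m₂² − 3 = 3.79124 − 3 ≈ 0.7912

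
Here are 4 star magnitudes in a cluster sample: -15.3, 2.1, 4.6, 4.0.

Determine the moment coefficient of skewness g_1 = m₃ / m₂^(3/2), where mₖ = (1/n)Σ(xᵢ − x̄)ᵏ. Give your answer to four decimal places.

x̄ = (-15.3 + 2.1 + 4.6 + 4.0) / 4 = -1.1500
deviations (xᵢ − x̄): -14.1500, 3.2500, 5.7500, 5.1500
Σ(xᵢ − x̄)² = 270.3700 ⇒ m₂ = 270.3700/4 = 67.59250
Σ(xᵢ − x̄)³ = -2472.1200 ⇒ m₃ = -2472.1200/4 = -618.03000
m₂^(3/2) = 67.59250^(1.5) = 555.70943
g_1 = m₃ / m₂^(3/2) = -618.03000 / 555.70943 ≈ -1.1121

-1.1121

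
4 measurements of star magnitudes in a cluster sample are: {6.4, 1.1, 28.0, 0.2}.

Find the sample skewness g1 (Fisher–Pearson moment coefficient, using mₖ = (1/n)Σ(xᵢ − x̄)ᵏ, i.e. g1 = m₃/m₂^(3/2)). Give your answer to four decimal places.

1.0111

x̄ = (6.4 + 1.1 + 28.0 + 0.2) / 4 = 8.9250
deviations (xᵢ − x̄): -2.5250, -7.8250, 19.0750, -8.7250
Σ(xᵢ − x̄)² = 507.5875 ⇒ m₂ = 507.5875/4 = 126.89688
Σ(xᵢ − x̄)³ = 5781.1219 ⇒ m₃ = 5781.1219/4 = 1445.28047
m₂^(3/2) = 126.89688^(1.5) = 1429.47443
g1 = m₃ / m₂^(3/2) = 1445.28047 / 1429.47443 ≈ 1.0111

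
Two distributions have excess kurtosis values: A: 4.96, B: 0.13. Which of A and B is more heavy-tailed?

A

Higher excess kurtosis ⇒ heavier tails relative to the normal distribution.
4.96 vs 0.13: the larger is 4.96, so A has heavier tails.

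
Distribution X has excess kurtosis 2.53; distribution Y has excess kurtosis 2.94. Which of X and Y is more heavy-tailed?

Higher excess kurtosis ⇒ heavier tails relative to the normal distribution.
2.53 vs 2.94: the larger is 2.94, so Y has heavier tails.

Y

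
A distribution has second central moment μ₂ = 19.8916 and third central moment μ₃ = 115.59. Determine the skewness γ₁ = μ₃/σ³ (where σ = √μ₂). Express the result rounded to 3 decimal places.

1.303

σ = √μ₂ = √19.8916 = 4.46000
σ³ = μ₂^(3/2) = 88.71654
γ₁ = μ₃/σ³ = 115.59 / 88.71654 ≈ 1.303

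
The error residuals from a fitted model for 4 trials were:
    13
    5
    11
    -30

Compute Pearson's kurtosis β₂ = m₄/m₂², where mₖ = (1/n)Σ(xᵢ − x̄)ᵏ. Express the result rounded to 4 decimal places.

x̄ = -0.2500
Σ(xᵢ − x̄)² = 1214.7500 ⇒ m₂ = 303.68750
Σ(xᵢ − x̄)⁴ = 830935.5781 ⇒ m₄ = 207733.89453
m₂² = 92226.09766
β₂ = m₄/m₂² = 207733.89453 / 92226.09766 ≈ 2.2524

2.2524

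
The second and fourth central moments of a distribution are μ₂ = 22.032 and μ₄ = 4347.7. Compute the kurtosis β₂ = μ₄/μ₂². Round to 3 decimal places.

8.957

μ₂² = 22.032² = 485.40902
μ₄/μ₂² = 4347.7 / 485.40902 = 8.95678
β₂ ≈ 8.957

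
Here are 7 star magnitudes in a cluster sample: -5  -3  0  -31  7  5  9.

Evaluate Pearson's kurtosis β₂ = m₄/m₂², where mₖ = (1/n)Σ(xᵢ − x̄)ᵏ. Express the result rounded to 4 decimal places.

3.9238

x̄ = -2.5714
Σ(xᵢ − x̄)² = 1103.7143 ⇒ m₂ = 157.67347
Σ(xᵢ − x̄)⁴ = 682847.1895 ⇒ m₄ = 97549.59850
m₂² = 24860.92295
β₂ = m₄/m₂² = 97549.59850 / 24860.92295 ≈ 3.9238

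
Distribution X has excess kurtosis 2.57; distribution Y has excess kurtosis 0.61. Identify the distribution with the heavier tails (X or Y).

X

Higher excess kurtosis ⇒ heavier tails relative to the normal distribution.
2.57 vs 0.61: the larger is 2.57, so X has heavier tails.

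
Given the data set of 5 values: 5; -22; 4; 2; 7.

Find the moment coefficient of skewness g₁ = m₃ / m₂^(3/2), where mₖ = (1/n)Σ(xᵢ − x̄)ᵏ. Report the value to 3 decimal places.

x̄ = (5 - 22 + 4 + 2 + 7) / 5 = -0.8000
deviations (xᵢ − x̄): 5.8000, -21.2000, 4.8000, 2.8000, 7.8000
Σ(xᵢ − x̄)² = 574.8000 ⇒ m₂ = 574.8000/5 = 114.96000
Σ(xᵢ − x̄)³ = -8725.9200 ⇒ m₃ = -8725.9200/5 = -1745.18400
m₂^(3/2) = 114.96000^(1.5) = 1232.59424
g₁ = m₃ / m₂^(3/2) = -1745.18400 / 1232.59424 ≈ -1.416

-1.416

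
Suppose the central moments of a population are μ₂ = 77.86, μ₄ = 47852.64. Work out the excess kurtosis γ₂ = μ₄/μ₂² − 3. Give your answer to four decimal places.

μ₂² = 77.86² = 6062.17960
μ₄/μ₂² = 47852.64 / 6062.17960 = 7.89364
γ₂ = 7.89364 − 3 ≈ 4.8936

4.8936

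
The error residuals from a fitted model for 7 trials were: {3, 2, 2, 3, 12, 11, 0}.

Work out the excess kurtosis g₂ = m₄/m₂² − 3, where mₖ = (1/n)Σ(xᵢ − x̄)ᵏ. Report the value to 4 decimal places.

x̄ = 4.7143
Σ(xᵢ − x̄)² = 135.4286 ⇒ m₂ = 19.34694
Σ(xᵢ − x̄)⁴ = 4998.4723 ⇒ m₄ = 714.06747
m₂² = 374.30404
g₂ = m₄/m₂² − 3 = 1.90772 − 3 ≈ -1.0923

-1.0923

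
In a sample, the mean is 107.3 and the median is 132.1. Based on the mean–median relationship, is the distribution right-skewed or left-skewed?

mean − median = 107.3 − 132.1 = -24.8
mean < median ⇒ the longer tail is on the left ⇒ left-skewed (negatively skewed).

left-skewed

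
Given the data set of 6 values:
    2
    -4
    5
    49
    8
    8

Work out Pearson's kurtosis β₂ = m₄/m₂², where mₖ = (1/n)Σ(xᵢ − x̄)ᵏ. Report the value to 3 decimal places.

3.833

x̄ = 11.3333
Σ(xᵢ − x̄)² = 1803.3333 ⇒ m₂ = 300.55556
Σ(xᵢ − x̄)⁴ = 2077651.7778 ⇒ m₄ = 346275.29630
m₂² = 90333.64198
β₂ = m₄/m₂² = 346275.29630 / 90333.64198 ≈ 3.833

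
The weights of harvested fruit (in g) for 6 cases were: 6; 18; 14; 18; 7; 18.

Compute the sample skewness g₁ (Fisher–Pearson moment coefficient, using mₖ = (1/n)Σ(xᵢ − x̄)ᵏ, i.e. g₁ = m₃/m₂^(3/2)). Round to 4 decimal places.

-0.5144

x̄ = (6 + 18 + 14 + 18 + 7 + 18) / 6 = 13.5000
deviations (xᵢ − x̄): -7.5000, 4.5000, 0.5000, 4.5000, -6.5000, 4.5000
Σ(xᵢ − x̄)² = 159.5000 ⇒ m₂ = 159.5000/6 = 26.58333
Σ(xᵢ − x̄)³ = -423.0000 ⇒ m₃ = -423.0000/6 = -70.50000
m₂^(3/2) = 26.58333^(1.5) = 137.06108
g₁ = m₃ / m₂^(3/2) = -70.50000 / 137.06108 ≈ -0.5144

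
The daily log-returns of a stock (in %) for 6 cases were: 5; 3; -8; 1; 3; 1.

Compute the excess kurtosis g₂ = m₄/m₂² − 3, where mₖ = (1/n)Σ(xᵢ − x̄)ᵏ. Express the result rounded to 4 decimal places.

0.5125

x̄ = 0.8333
Σ(xᵢ − x̄)² = 104.8333 ⇒ m₂ = 17.47222
Σ(xᵢ − x̄)⁴ = 6433.8194 ⇒ m₄ = 1072.30324
m₂² = 305.27855
g₂ = m₄/m₂² − 3 = 3.51254 − 3 ≈ 0.5125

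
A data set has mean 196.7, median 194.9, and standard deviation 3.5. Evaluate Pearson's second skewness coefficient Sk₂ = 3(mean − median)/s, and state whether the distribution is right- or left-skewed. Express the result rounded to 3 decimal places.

1.543, right-skewed

Sk₂ = 3(196.7 − 194.9) / 3.5 = 3 × 1.8000 / 3.5
    = 5.4000 / 3.5 ≈ 1.543
Sk₂ > 0 ⇒ mean > median ⇒ right-skewed (positive skew).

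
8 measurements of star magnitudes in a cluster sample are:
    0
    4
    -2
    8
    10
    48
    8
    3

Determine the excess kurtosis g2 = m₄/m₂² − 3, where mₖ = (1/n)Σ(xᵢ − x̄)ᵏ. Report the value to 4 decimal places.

2.4121

x̄ = 9.8750
Σ(xᵢ − x̄)² = 1780.8750 ⇒ m₂ = 222.60938
Σ(xᵢ − x̄)⁴ = 2145552.4629 ⇒ m₄ = 268194.05786
m₂² = 49554.93384
g2 = m₄/m₂² − 3 = 5.41206 − 3 ≈ 2.4121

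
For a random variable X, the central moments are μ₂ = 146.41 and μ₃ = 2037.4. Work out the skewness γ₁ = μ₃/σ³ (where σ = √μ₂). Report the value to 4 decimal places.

1.1501

σ = √μ₂ = √146.41 = 12.10000
σ³ = μ₂^(3/2) = 1771.56100
γ₁ = μ₃/σ³ = 2037.4 / 1771.56100 ≈ 1.1501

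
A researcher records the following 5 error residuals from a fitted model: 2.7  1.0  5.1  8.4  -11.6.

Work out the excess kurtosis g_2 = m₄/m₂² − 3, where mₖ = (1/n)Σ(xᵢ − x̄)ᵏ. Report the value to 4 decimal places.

x̄ = 1.1200
Σ(xᵢ − x̄)² = 233.1480 ⇒ m₂ = 46.62960
Σ(xᵢ − x̄)⁴ = 29244.7031 ⇒ m₄ = 5848.94063
m₂² = 2174.31960
g_2 = m₄/m₂² − 3 = 2.69001 − 3 ≈ -0.3100

-0.3100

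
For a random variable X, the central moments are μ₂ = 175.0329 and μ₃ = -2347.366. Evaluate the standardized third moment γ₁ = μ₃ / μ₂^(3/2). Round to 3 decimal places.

σ = √μ₂ = √175.0329 = 13.23000
σ³ = μ₂^(3/2) = 2315.68527
γ₁ = μ₃/σ³ = -2347.366 / 2315.68527 ≈ -1.014

-1.014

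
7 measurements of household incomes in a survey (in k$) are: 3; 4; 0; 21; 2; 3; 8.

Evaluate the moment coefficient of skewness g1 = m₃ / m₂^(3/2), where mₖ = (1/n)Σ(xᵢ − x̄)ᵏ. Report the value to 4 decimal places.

x̄ = (3 + 4 + 0 + 21 + 2 + 3 + 8) / 7 = 5.8571
deviations (xᵢ − x̄): -2.8571, -1.8571, -5.8571, 15.1429, -3.8571, -2.8571, 2.1429
Σ(xᵢ − x̄)² = 302.8571 ⇒ m₂ = 302.8571/7 = 43.26531
Σ(xᵢ − x̄)³ = 3170.8163 ⇒ m₃ = 3170.8163/7 = 452.97376
m₂^(3/2) = 43.26531^(1.5) = 284.58347
g1 = m₃ / m₂^(3/2) = 452.97376 / 284.58347 ≈ 1.5917

1.5917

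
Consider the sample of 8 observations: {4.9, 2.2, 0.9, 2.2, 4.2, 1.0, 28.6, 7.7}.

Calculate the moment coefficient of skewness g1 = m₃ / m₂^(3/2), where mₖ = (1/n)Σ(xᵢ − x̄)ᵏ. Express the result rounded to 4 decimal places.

x̄ = (4.9 + 2.2 + 0.9 + 2.2 + 4.2 + 1.0 + 28.6 + 7.7) / 8 = 6.4625
deviations (xᵢ − x̄): -1.5625, -4.2625, -5.5625, -4.2625, -2.2625, -5.4625, 22.1375, 1.2375
Σ(xᵢ − x̄)² = 596.2788 ⇒ m₂ = 596.2788/8 = 74.53484
Σ(xᵢ − x̄)³ = 10345.4028 ⇒ m₃ = 10345.4028/8 = 1293.17535
m₂^(3/2) = 74.53484^(1.5) = 643.48587
g1 = m₃ / m₂^(3/2) = 1293.17535 / 643.48587 ≈ 2.0096

2.0096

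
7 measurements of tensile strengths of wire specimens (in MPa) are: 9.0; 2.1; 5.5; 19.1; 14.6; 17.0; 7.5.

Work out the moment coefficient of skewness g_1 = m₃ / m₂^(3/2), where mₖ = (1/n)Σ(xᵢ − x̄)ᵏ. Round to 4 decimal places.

0.0699

x̄ = (9.0 + 2.1 + 5.5 + 19.1 + 14.6 + 17.0 + 7.5) / 7 = 10.6857
deviations (xᵢ − x̄): -1.6857, -8.5857, -5.1857, 8.4143, 3.9143, 6.3143, -3.1857
Σ(xᵢ − x̄)² = 239.5886 ⇒ m₂ = 239.5886/7 = 34.22694
Σ(xᵢ − x̄)³ = 97.9931 ⇒ m₃ = 97.9931/7 = 13.99901
m₂^(3/2) = 34.22694^(1.5) = 200.24058
g_1 = m₃ / m₂^(3/2) = 13.99901 / 200.24058 ≈ 0.0699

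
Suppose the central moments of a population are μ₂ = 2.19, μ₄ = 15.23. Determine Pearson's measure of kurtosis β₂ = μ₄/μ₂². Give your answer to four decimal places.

3.1755

μ₂² = 2.19² = 4.79610
μ₄/μ₂² = 15.23 / 4.79610 = 3.17550
β₂ ≈ 3.1755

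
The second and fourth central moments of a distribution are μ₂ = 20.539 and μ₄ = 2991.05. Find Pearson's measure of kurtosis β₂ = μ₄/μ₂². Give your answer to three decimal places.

7.090

μ₂² = 20.539² = 421.85052
μ₄/μ₂² = 2991.05 / 421.85052 = 7.09031
β₂ ≈ 7.090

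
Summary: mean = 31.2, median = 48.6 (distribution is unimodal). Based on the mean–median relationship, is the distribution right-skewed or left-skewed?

left-skewed

mean − median = 31.2 − 48.6 = -17.4
mean < median ⇒ the longer tail is on the left ⇒ left-skewed (negatively skewed).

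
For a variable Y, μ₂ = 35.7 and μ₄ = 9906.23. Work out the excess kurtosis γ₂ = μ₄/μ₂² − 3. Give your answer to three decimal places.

4.773

μ₂² = 35.7² = 1274.49000
μ₄/μ₂² = 9906.23 / 1274.49000 = 7.77270
γ₂ = 7.77270 − 3 ≈ 4.773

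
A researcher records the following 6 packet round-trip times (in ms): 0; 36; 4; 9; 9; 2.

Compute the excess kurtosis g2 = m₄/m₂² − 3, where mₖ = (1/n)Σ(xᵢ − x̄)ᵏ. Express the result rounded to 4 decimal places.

0.6766

x̄ = 10.0000
Σ(xᵢ − x̄)² = 878.0000 ⇒ m₂ = 146.33333
Σ(xᵢ − x̄)⁴ = 472370.0000 ⇒ m₄ = 78728.33333
m₂² = 21413.44444
g2 = m₄/m₂² − 3 = 3.67658 − 3 ≈ 0.6766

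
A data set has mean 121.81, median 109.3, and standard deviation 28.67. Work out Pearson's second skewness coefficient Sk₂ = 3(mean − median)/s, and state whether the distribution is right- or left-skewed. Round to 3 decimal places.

1.309, right-skewed

Sk₂ = 3(121.81 − 109.3) / 28.67 = 3 × 12.5100 / 28.67
    = 37.5300 / 28.67 ≈ 1.309
Sk₂ > 0 ⇒ mean > median ⇒ right-skewed (positive skew).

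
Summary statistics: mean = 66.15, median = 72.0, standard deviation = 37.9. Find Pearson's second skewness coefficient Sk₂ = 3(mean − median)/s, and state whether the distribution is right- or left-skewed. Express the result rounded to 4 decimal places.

Sk₂ = 3(66.15 − 72.0) / 37.9 = 3 × -5.8500 / 37.9
    = -17.5500 / 37.9 ≈ -0.4631
Sk₂ < 0 ⇒ mean < median ⇒ left-skewed (negative skew).

-0.4631, left-skewed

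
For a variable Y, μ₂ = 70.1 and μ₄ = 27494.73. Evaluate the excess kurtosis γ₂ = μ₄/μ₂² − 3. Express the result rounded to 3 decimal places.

μ₂² = 70.1² = 4914.01000
μ₄/μ₂² = 27494.73 / 4914.01000 = 5.59517
γ₂ = 5.59517 − 3 ≈ 2.595

2.595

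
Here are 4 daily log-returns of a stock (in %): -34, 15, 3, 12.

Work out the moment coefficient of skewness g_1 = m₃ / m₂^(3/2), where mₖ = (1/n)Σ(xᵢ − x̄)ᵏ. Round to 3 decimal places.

x̄ = (-34 + 15 + 3 + 12) / 4 = -1.0000
deviations (xᵢ − x̄): -33.0000, 16.0000, 4.0000, 13.0000
Σ(xᵢ − x̄)² = 1530.0000 ⇒ m₂ = 1530.0000/4 = 382.50000
Σ(xᵢ − x̄)³ = -29580.0000 ⇒ m₃ = -29580.0000/4 = -7395.00000
m₂^(3/2) = 382.50000^(1.5) = 7480.78476
g_1 = m₃ / m₂^(3/2) = -7395.00000 / 7480.78476 ≈ -0.989

-0.989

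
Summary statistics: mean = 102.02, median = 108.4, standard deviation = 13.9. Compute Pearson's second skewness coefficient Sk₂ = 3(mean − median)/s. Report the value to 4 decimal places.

Sk₂ = 3(102.02 − 108.4) / 13.9 = 3 × -6.3800 / 13.9
    = -19.1400 / 13.9 ≈ -1.3770

-1.3770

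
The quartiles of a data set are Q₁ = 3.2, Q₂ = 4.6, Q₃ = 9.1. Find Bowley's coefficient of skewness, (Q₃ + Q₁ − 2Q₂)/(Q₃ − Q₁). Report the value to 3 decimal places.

numerator: Q₃ + Q₁ − 2Q₂ = 9.1 + 3.2 − 2×4.6 = 3.1000
denominator: Q₃ − Q₁ = 9.1 − 3.2 = 5.9000
Bowley skewness = 3.1000 / 5.9000 ≈ 0.525

0.525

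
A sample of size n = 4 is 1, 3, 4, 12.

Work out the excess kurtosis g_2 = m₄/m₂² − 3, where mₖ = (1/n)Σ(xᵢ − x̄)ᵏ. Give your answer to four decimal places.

x̄ = 5.0000
Σ(xᵢ − x̄)² = 70.0000 ⇒ m₂ = 17.50000
Σ(xᵢ − x̄)⁴ = 2674.0000 ⇒ m₄ = 668.50000
m₂² = 306.25000
g_2 = m₄/m₂² − 3 = 2.18286 − 3 ≈ -0.8171

-0.8171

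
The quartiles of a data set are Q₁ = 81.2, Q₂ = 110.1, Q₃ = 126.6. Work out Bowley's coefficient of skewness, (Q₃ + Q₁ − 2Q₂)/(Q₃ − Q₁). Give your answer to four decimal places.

-0.2731

numerator: Q₃ + Q₁ − 2Q₂ = 126.6 + 81.2 − 2×110.1 = -12.4000
denominator: Q₃ − Q₁ = 126.6 − 81.2 = 45.4000
Bowley skewness = -12.4000 / 45.4000 ≈ -0.2731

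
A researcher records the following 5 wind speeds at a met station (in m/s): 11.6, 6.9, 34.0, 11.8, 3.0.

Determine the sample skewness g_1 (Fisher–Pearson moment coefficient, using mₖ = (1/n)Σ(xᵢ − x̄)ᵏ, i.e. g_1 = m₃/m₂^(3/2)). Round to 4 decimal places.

x̄ = (11.6 + 6.9 + 34.0 + 11.8 + 3.0) / 5 = 13.4600
deviations (xᵢ − x̄): -1.8600, -6.5600, 20.5400, -1.6600, -10.4600
Σ(xᵢ − x̄)² = 580.5520 ⇒ m₂ = 580.5520/5 = 116.11040
Σ(xᵢ − x̄)³ = 7227.8986 ⇒ m₃ = 7227.8986/5 = 1445.57971
m₂^(3/2) = 116.11040^(1.5) = 1251.14223
g_1 = m₃ / m₂^(3/2) = 1445.57971 / 1251.14223 ≈ 1.1554

1.1554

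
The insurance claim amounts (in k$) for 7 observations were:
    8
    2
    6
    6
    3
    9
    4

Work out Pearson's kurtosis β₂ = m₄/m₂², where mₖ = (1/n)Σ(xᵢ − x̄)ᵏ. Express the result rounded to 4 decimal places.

1.7032

x̄ = 5.4286
Σ(xᵢ − x̄)² = 39.7143 ⇒ m₂ = 5.67347
Σ(xᵢ − x̄)⁴ = 383.7609 ⇒ m₄ = 54.82299
m₂² = 32.18825
β₂ = m₄/m₂² = 54.82299 / 32.18825 ≈ 1.7032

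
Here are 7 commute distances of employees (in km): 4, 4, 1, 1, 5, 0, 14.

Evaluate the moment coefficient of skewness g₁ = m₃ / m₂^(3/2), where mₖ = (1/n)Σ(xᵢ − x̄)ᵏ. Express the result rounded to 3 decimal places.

x̄ = (4 + 4 + 1 + 1 + 5 + 0 + 14) / 7 = 4.1429
deviations (xᵢ − x̄): -0.1429, -0.1429, -3.1429, -3.1429, 0.8571, -4.1429, 9.8571
Σ(xᵢ − x̄)² = 134.8571 ⇒ m₂ = 134.8571/7 = 19.26531
Σ(xᵢ − x̄)³ = 825.1837 ⇒ m₃ = 825.1837/7 = 117.88338
m₂^(3/2) = 19.26531^(1.5) = 84.55979
g₁ = m₃ / m₂^(3/2) = 117.88338 / 84.55979 ≈ 1.394

1.394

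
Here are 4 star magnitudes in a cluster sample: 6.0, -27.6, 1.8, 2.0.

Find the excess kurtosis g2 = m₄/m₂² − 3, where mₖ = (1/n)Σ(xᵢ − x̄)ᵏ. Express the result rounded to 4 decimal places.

x̄ = -4.4500
Σ(xᵢ − x̄)² = 725.7900 ⇒ m₂ = 181.44750
Σ(xᵢ − x̄)⁴ = 302394.7589 ⇒ m₄ = 75598.68973
m₂² = 32923.19526
g2 = m₄/m₂² − 3 = 2.29621 − 3 ≈ -0.7038

-0.7038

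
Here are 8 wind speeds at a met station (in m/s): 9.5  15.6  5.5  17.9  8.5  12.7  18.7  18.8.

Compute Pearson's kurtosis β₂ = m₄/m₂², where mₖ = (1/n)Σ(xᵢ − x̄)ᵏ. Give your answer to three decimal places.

1.593

x̄ = 13.4000
Σ(xᵢ − x̄)² = 184.4600 ⇒ m₂ = 23.05750
Σ(xᵢ − x̄)⁴ = 6775.9142 ⇒ m₄ = 846.98928
m₂² = 531.64831
β₂ = m₄/m₂² = 846.98928 / 531.64831 ≈ 1.593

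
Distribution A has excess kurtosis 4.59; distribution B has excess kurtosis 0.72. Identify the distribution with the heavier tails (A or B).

Higher excess kurtosis ⇒ heavier tails relative to the normal distribution.
4.59 vs 0.72: the larger is 4.59, so A has heavier tails.

A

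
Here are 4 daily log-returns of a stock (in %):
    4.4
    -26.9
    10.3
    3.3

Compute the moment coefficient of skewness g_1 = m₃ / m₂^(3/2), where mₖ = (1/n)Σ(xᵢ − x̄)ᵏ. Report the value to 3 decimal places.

-1.035

x̄ = (4.4 - 26.9 + 10.3 + 3.3) / 4 = -2.2250
deviations (xᵢ − x̄): 6.6250, -24.6750, 12.5250, 5.5250
Σ(xᵢ − x̄)² = 840.1475 ⇒ m₂ = 840.1475/4 = 210.03687
Σ(xᵢ − x̄)³ = -12599.2159 ⇒ m₃ = -12599.2159/4 = -3149.80397
m₂^(3/2) = 210.03687^(1.5) = 3043.99071
g_1 = m₃ / m₂^(3/2) = -3149.80397 / 3043.99071 ≈ -1.035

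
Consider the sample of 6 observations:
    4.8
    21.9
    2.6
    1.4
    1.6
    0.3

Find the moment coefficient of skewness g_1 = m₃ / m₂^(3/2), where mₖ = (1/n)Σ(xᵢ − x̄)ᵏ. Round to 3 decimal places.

x̄ = (4.8 + 21.9 + 2.6 + 1.4 + 1.6 + 0.3) / 6 = 5.4333
deviations (xᵢ − x̄): -0.6333, 16.4667, -2.8333, -4.0333, -3.8333, -5.1333
Σ(xᵢ − x̄)² = 336.8933 ⇒ m₂ = 336.8933/6 = 56.14889
Σ(xᵢ − x̄)³ = 4184.7444 ⇒ m₃ = 4184.7444/6 = 697.45741
m₂^(3/2) = 56.14889^(1.5) = 420.73801
g_1 = m₃ / m₂^(3/2) = 697.45741 / 420.73801 ≈ 1.658

1.658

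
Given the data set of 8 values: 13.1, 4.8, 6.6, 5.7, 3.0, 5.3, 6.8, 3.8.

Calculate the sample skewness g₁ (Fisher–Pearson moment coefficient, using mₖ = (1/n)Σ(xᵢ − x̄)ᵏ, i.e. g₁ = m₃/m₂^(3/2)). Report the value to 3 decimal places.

1.498

x̄ = (13.1 + 4.8 + 6.6 + 5.7 + 3.0 + 5.3 + 6.8 + 3.8) / 8 = 6.1375
deviations (xᵢ − x̄): 6.9625, -1.3375, 0.4625, -0.4375, -3.1375, -0.8375, 0.6625, -2.3375
Σ(xᵢ − x̄)² = 67.1187 ⇒ m₂ = 67.1187/8 = 8.38984
Σ(xᵢ − x̄)³ = 291.1857 ⇒ m₃ = 291.1857/8 = 36.39821
m₂^(3/2) = 8.38984^(1.5) = 24.30137
g₁ = m₃ / m₂^(3/2) = 36.39821 / 24.30137 ≈ 1.498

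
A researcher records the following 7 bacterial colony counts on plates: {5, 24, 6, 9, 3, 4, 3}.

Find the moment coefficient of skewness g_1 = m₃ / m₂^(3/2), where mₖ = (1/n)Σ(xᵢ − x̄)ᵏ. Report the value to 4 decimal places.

x̄ = (5 + 24 + 6 + 9 + 3 + 4 + 3) / 7 = 7.7143
deviations (xᵢ − x̄): -2.7143, 16.2857, -1.7143, 1.2857, -4.7143, -3.7143, -4.7143
Σ(xᵢ − x̄)² = 335.4286 ⇒ m₂ = 335.4286/7 = 47.91837
Σ(xᵢ − x̄)³ = 4035.6735 ⇒ m₃ = 4035.6735/7 = 576.52478
m₂^(3/2) = 47.91837^(1.5) = 331.70576
g_1 = m₃ / m₂^(3/2) = 576.52478 / 331.70576 ≈ 1.7381

1.7381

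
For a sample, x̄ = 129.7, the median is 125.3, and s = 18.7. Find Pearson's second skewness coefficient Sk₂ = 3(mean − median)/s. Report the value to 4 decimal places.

0.7059

Sk₂ = 3(129.7 − 125.3) / 18.7 = 3 × 4.4000 / 18.7
    = 13.2000 / 18.7 ≈ 0.7059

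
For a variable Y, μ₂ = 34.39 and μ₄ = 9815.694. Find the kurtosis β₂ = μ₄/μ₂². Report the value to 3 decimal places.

μ₂² = 34.39² = 1182.67210
μ₄/μ₂² = 9815.694 / 1182.67210 = 8.29959
β₂ ≈ 8.300

8.300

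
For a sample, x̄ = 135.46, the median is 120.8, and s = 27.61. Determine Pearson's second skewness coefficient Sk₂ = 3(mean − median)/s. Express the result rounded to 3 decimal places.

1.593

Sk₂ = 3(135.46 − 120.8) / 27.61 = 3 × 14.6600 / 27.61
    = 43.9800 / 27.61 ≈ 1.593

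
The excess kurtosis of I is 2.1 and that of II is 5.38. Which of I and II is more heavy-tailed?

II

Higher excess kurtosis ⇒ heavier tails relative to the normal distribution.
2.1 vs 5.38: the larger is 5.38, so II has heavier tails.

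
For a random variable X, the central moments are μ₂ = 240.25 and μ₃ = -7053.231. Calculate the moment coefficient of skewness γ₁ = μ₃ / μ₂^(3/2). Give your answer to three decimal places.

σ = √μ₂ = √240.25 = 15.50000
σ³ = μ₂^(3/2) = 3723.87500
γ₁ = μ₃/σ³ = -7053.231 / 3723.87500 ≈ -1.894

-1.894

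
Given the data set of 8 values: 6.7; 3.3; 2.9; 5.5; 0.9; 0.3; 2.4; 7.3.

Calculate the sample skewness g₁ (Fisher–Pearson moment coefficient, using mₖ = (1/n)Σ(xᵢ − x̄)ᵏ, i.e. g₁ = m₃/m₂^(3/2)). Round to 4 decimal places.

0.1817

x̄ = (6.7 + 3.3 + 2.9 + 5.5 + 0.9 + 0.3 + 2.4 + 7.3) / 8 = 3.6625
deviations (xᵢ − x̄): 3.0375, -0.3625, -0.7625, 1.8375, -2.7625, -3.3625, -1.2625, 3.6375
Σ(xᵢ − x̄)² = 47.0788 ⇒ m₂ = 47.0788/8 = 5.88484
Σ(xᵢ − x̄)³ = 20.7558 ⇒ m₃ = 20.7558/8 = 2.59447
m₂^(3/2) = 5.88484^(1.5) = 14.27586
g₁ = m₃ / m₂^(3/2) = 2.59447 / 14.27586 ≈ 0.1817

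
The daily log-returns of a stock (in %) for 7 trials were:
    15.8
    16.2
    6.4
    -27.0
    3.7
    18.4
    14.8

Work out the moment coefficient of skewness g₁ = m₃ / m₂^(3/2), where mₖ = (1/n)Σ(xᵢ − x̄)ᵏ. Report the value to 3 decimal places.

-1.583

x̄ = (15.8 + 16.2 + 6.4 - 27.0 + 3.7 + 18.4 + 14.8) / 7 = 6.9000
deviations (xᵢ − x̄): 8.9000, 9.3000, -0.5000, -33.9000, -3.2000, 11.5000, 7.9000
Σ(xᵢ − x̄)² = 1520.0600 ⇒ m₂ = 1520.0600/7 = 217.15143
Σ(xᵢ − x̄)³ = -35467.8720 ⇒ m₃ = -35467.8720/7 = -5066.83886
m₂^(3/2) = 217.15143^(1.5) = 3199.95622
g₁ = m₃ / m₂^(3/2) = -5066.83886 / 3199.95622 ≈ -1.583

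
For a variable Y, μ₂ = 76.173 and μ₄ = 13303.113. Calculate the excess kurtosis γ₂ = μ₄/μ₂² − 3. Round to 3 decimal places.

-0.707

μ₂² = 76.173² = 5802.32593
μ₄/μ₂² = 13303.113 / 5802.32593 = 2.29272
γ₂ = 2.29272 − 3 ≈ -0.707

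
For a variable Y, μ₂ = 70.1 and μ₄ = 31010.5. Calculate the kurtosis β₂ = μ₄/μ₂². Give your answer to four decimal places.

6.3106

μ₂² = 70.1² = 4914.01000
μ₄/μ₂² = 31010.5 / 4914.01000 = 6.31063
β₂ ≈ 6.3106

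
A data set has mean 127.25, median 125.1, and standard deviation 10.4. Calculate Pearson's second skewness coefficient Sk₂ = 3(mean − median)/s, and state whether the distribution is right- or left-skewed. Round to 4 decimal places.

0.6202, right-skewed

Sk₂ = 3(127.25 − 125.1) / 10.4 = 3 × 2.1500 / 10.4
    = 6.4500 / 10.4 ≈ 0.6202
Sk₂ > 0 ⇒ mean > median ⇒ right-skewed (positive skew).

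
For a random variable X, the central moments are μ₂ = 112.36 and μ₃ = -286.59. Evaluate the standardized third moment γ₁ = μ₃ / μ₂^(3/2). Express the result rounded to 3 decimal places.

σ = √μ₂ = √112.36 = 10.60000
σ³ = μ₂^(3/2) = 1191.01600
γ₁ = μ₃/σ³ = -286.59 / 1191.01600 ≈ -0.241

-0.241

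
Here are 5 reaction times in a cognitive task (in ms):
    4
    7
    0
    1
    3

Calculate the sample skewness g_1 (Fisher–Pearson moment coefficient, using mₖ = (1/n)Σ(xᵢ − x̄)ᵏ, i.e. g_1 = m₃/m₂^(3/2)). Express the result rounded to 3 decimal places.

0.408

x̄ = (4 + 7 + 0 + 1 + 3) / 5 = 3.0000
deviations (xᵢ − x̄): 1.0000, 4.0000, -3.0000, -2.0000, 0.0000
Σ(xᵢ − x̄)² = 30.0000 ⇒ m₂ = 30.0000/5 = 6.00000
Σ(xᵢ − x̄)³ = 30.0000 ⇒ m₃ = 30.0000/5 = 6.00000
m₂^(3/2) = 6.00000^(1.5) = 14.69694
g_1 = m₃ / m₂^(3/2) = 6.00000 / 14.69694 ≈ 0.408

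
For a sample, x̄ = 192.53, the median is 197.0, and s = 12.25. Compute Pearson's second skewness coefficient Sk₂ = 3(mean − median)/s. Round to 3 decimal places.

-1.095

Sk₂ = 3(192.53 − 197.0) / 12.25 = 3 × -4.4700 / 12.25
    = -13.4100 / 12.25 ≈ -1.095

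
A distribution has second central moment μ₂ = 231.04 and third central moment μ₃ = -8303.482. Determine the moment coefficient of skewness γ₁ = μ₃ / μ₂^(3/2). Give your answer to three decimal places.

σ = √μ₂ = √231.04 = 15.20000
σ³ = μ₂^(3/2) = 3511.80800
γ₁ = μ₃/σ³ = -8303.482 / 3511.80800 ≈ -2.364

-2.364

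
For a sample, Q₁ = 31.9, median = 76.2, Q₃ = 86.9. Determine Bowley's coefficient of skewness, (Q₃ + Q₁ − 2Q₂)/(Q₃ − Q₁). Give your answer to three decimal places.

numerator: Q₃ + Q₁ − 2Q₂ = 86.9 + 31.9 − 2×76.2 = -33.6000
denominator: Q₃ − Q₁ = 86.9 − 31.9 = 55.0000
Bowley skewness = -33.6000 / 55.0000 ≈ -0.611

-0.611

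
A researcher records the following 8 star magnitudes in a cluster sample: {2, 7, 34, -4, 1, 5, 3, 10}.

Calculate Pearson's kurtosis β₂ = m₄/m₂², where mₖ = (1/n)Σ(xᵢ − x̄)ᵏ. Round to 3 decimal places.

x̄ = 7.2500
Σ(xᵢ − x̄)² = 939.5000 ⇒ m₂ = 117.43750
Σ(xᵢ − x̄)⁴ = 530742.4063 ⇒ m₄ = 66342.80078
m₂² = 13791.56641
β₂ = m₄/m₂² = 66342.80078 / 13791.56641 ≈ 4.810

4.810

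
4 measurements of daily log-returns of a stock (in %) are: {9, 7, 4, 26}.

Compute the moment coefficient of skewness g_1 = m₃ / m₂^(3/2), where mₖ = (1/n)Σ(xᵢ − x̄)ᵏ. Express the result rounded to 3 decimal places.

1.005

x̄ = (9 + 7 + 4 + 26) / 4 = 11.5000
deviations (xᵢ − x̄): -2.5000, -4.5000, -7.5000, 14.5000
Σ(xᵢ − x̄)² = 293.0000 ⇒ m₂ = 293.0000/4 = 73.25000
Σ(xᵢ − x̄)³ = 2520.0000 ⇒ m₃ = 2520.0000/4 = 630.00000
m₂^(3/2) = 73.25000^(1.5) = 626.91902
g_1 = m₃ / m₂^(3/2) = 630.00000 / 626.91902 ≈ 1.005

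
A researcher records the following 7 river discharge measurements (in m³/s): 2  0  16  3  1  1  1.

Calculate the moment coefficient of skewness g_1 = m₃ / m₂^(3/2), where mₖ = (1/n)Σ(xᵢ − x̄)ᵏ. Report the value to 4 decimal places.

x̄ = (2 + 0 + 16 + 3 + 1 + 1 + 1) / 7 = 3.4286
deviations (xᵢ − x̄): -1.4286, -3.4286, 12.5714, -0.4286, -2.4286, -2.4286, -2.4286
Σ(xᵢ − x̄)² = 189.7143 ⇒ m₂ = 189.7143/7 = 27.10204
Σ(xᵢ − x̄)³ = 1900.5306 ⇒ m₃ = 1900.5306/7 = 271.50437
m₂^(3/2) = 27.10204^(1.5) = 141.09220
g_1 = m₃ / m₂^(3/2) = 271.50437 / 141.09220 ≈ 1.9243

1.9243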